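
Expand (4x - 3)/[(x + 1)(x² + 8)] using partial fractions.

At x=-1: α = (4·(-1) - 3)/((-1)² + 8) = -7/9. β = -α = 7/9, γ = 4 - (-1)·α = 29/9
Result: (-7/9)/(x + 1) + ((7/9)x + 29/9)/(x² + 8)


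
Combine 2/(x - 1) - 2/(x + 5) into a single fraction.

Common denominator (x - 1)(x + 5). Numerator: 2(x + 5) - 2(x - 1) = (2x + 10) - (2x - 2) = 12
Result: (12)/[(x - 1)(x + 5)]


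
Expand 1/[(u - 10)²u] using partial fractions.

Cover-up at u=0: R = 1/(0 - 10)² = 1/100. Cover-up at u=10: Q = 1/(10 - 0) = 1/10. Comparing u² coeff: P = -R = -1/100
Result: (-1/100)/(u - 10) + (1/10)/(u - 10)² + (1/100)/u


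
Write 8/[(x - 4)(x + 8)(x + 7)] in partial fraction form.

Using cover-up method: P = 2/33, Q = 2/3, R = -8/11
Result: (2/33)/(x - 4) + (2/3)/(x + 8) - (8/11)/(x + 7)


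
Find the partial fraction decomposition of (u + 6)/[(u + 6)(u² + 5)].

At u=-6: P = (1·(-6) + 6)/((-6)² + 5) = 0. Q = -P = 0, R = 1 - (-6)·P = 1
Result: (1)/(u² + 5)


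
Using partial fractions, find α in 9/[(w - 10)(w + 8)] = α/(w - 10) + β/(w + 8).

Cover-up at w = 10: α = 9/(10 + 8) = 9/18 = 1/2


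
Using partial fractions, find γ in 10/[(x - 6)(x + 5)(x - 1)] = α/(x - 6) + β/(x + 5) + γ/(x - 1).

Cover-up at x = 1: γ = 10/[(1 - 6)(1 + 5)] = 10/[(-5)(6)] = -10/30 = -1/3


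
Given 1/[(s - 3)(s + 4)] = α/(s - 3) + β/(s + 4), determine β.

Cover-up at s = -4: β = 1/(-4 - 3) = -1/7


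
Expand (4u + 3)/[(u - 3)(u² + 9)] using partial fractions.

At u=3: α = (4·3 + 3)/(3² + 9) = 5/6. β = -α = -5/6, γ = 4 - 3·α = 3/2
Result: (5/6)/(u - 3) - ((5/6)u - 3/2)/(u² + 9)


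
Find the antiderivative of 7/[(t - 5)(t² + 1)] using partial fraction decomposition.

Cover-up at t=5: A = 7/(5²+1) = 7/26. Coeff matching: B = -7/26, C = -35/26. Decomposition: (7/26)/(t - 5) - ((7/26)t + 35/26)/(t² + 1). Integrate: linear → ln, quadratic → (1/2)ln + arctan: (7/26) ln|(t - 5)| - (7/52) ln(t² + 1) - (35/26) arctan(t) + C


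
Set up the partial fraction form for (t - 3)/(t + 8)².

Repeated linear factor: α/(t + 8) + β/(t + 8)²


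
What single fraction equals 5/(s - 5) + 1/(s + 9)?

Common denominator (s - 5)(s + 9). Numerator: 5(s + 9) + 1(s - 5) = (5s + 45) + (s - 5) = 6s + 40
Result: (6s + 40)/[(s - 5)(s + 9)]


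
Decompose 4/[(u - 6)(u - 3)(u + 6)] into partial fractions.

Using cover-up method: α = 1/9, β = -4/27, γ = 1/27
Result: (1/9)/(u - 6) - (4/27)/(u - 3) + (1/27)/(u + 6)


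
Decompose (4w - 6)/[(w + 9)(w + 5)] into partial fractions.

At w=-9: α = (4·(-9) - 6)/(-9 + 5) = 21/2. At w=-5: β = (4·(-5) - 6)/(-5 + 9) = -13/2
Result: (21/2)/(w + 9) - (13/2)/(w + 5)


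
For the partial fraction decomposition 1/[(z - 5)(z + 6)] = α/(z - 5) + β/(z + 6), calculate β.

Cover-up at z = -6: β = 1/(-6 - 5) = -1/11


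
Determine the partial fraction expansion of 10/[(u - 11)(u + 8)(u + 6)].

Using cover-up method: P = 10/323, Q = 5/19, R = -5/17
Result: (10/323)/(u - 11) + (5/19)/(u + 8) - (5/17)/(u + 6)


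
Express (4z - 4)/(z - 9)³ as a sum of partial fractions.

(4z - 4) = P(z - 9)² + Q(z - 9) + R. At z = 9: R = 4·9 - 4 = 32. Coefficients: P = 0, Q = 4
Result: 4/(z - 9)² + 32/(z - 9)³


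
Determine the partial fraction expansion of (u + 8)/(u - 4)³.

(u + 8) = P(u - 4)² + Q(u - 4) + R. At u = 4: R = 1·4 + 8 = 12. Coefficients: P = 0, Q = 1
Result: 1/(u - 4)² + 12/(u - 4)³


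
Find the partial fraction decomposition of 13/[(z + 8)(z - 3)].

13/(z + 8)(z - 3) = A/(z + 8) + B/(z - 3). A = 13/(-8 - 3) = -13/11, B = 13/(3 + 8) = 13/11
Result: (-13/11)/(z + 8) + (13/11)/(z - 3)


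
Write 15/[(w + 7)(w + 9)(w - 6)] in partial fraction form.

Using cover-up method: α = -15/26, β = 1/2, γ = 1/13
Result: (-15/26)/(w + 7) + (1/2)/(w + 9) + (1/13)/(w - 6)


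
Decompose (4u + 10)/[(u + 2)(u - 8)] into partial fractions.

At u=-2: A = (4·(-2) + 10)/(-2 - 8) = -1/5. At u=8: B = (4·8 + 10)/(8 + 2) = 21/5
Result: (-1/5)/(u + 2) + (21/5)/(u - 8)


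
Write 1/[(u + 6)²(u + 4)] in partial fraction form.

Cover-up at u=-4: γ = 1/(-4 + 6)² = 1/4. Cover-up at u=-6: β = 1/(-6 + 4) = -1/2. Comparing u² coeff: α = -γ = -1/4
Result: (-1/4)/(u + 6) - (1/2)/(u + 6)² + (1/4)/(u + 4)


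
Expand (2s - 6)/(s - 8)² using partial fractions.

(2s - 6) = α(s - 8) + β. At s = 8: β = 2·8 - 6 = 10. Coeff of s: α = 2
Result: 2/(s - 8) + 10/(s - 8)²


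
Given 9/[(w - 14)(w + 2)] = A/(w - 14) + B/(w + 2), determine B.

Cover-up at w = -2: B = 9/(-2 - 14) = -9/16


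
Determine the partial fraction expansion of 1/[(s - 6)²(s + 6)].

Cover-up at s=-6: R = 1/(-6 - 6)² = 1/144. Cover-up at s=6: Q = 1/(6 + 6) = 1/12. Comparing s² coeff: P = -R = -1/144
Result: (-1/144)/(s - 6) + (1/12)/(s - 6)² + (1/144)/(s + 6)


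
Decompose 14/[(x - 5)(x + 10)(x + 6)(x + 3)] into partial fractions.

Using Heaviside cover-up: (7/660)/(x - 5) - (1/30)/(x + 10) + (7/66)/(x + 6) - (1/12)/(x + 3)


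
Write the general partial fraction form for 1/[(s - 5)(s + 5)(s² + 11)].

Two linear + quadratic: P/(s - 5) + Q/(s + 5) + (Rs + S)/(s² + 11)


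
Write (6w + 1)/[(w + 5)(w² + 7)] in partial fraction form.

At w=-5: P = (6·(-5) + 1)/((-5)² + 7) = -29/32. Q = -P = 29/32, R = 6 - (-5)·P = 47/32
Result: (-29/32)/(w + 5) + ((29/32)w + 47/32)/(w² + 7)


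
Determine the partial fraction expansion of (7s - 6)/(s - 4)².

(7s - 6) = α(s - 4) + β. At s = 4: β = 7·4 - 6 = 22. Coeff of s: α = 7
Result: 7/(s - 4) + 22/(s - 4)²


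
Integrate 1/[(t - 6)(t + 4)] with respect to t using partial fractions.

Decompose: 1/[(t - 6)(t + 4)] = (1/10)/(t - 6) - (1/10)/(t + 4). Integrate each term: (1/10) ln|(t - 6)| - (1/10) ln|(t + 4)| + C


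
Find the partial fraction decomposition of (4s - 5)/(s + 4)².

(4s - 5) = A(s + 4) + B. At s = -4: B = 4·(-4) - 5 = -21. Coeff of s: A = 4
Result: 4/(s + 4) - 21/(s + 4)²


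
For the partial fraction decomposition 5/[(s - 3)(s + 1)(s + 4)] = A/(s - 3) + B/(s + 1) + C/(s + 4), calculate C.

Cover-up at s = -4: C = 5/[(-4 - 3)(-4 + 1)] = 5/[(-7)(-3)] = 5/21


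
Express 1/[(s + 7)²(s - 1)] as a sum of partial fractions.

Cover-up at s=1: C = 1/(1 + 7)² = 1/64. Cover-up at s=-7: B = 1/(-7 - 1) = -1/8. Comparing s² coeff: A = -C = -1/64
Result: (-1/64)/(s + 7) - (1/8)/(s + 7)² + (1/64)/(s - 1)


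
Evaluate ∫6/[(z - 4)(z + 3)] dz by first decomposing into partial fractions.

Decompose: 6/[(z - 4)(z + 3)] = (6/7)/(z - 4) - (6/7)/(z + 3). Integrate each term: (6/7) ln|(z - 4)| - (6/7) ln|(z + 3)| + C


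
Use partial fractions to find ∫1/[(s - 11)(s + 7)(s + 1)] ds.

Cover-up: P = 1/216, Q = 1/108, R = -1/72. Decomposition: (1/216)/(s - 11) + (1/108)/(s + 7) - (1/72)/(s + 1). Integrate each term: (1/216) ln|(s - 11)| + (1/108) ln|(s + 7)| - (1/72) ln|(s + 1)| + C


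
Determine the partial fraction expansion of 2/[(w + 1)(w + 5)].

2/(w + 1)(w + 5) = A/(w + 1) + B/(w + 5). A = 2/(-1 + 5) = 1/2, B = 2/(-5 + 1) = -1/2
Result: (1/2)/(w + 1) - (1/2)/(w + 5)


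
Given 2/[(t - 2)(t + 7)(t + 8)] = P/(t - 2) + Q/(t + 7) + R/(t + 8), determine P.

Cover-up at t = 2: P = 2/[(2 + 7)(2 + 8)] = 2/[(9)(10)] = 2/90 = 1/45


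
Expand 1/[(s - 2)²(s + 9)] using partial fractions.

Cover-up at s=-9: γ = 1/(-9 - 2)² = 1/121. Cover-up at s=2: β = 1/(2 + 9) = 1/11. Comparing s² coeff: α = -γ = -1/121
Result: (-1/121)/(s - 2) + (1/11)/(s - 2)² + (1/121)/(s + 9)


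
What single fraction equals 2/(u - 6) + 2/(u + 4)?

Common denominator (u - 6)(u + 4). Numerator: 2(u + 4) + 2(u - 6) = (2u + 8) + (2u - 12) = 4u - 4
Result: (4u - 4)/[(u - 6)(u + 4)]


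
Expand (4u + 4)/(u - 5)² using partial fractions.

(4u + 4) = A(u - 5) + B. At u = 5: B = 4·5 + 4 = 24. Coeff of u: A = 4
Result: 4/(u - 5) + 24/(u - 5)²


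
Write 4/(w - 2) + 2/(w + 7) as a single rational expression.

Common denominator (w - 2)(w + 7). Numerator: 4(w + 7) + 2(w - 2) = (4w + 28) + (2w - 4) = 6w + 24
Result: (6w + 24)/[(w - 2)(w + 7)]


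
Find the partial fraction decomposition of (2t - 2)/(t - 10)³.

(2t - 2) = P(t - 10)² + Q(t - 10) + R. At t = 10: R = 2·10 - 2 = 18. Coefficients: P = 0, Q = 2
Result: 2/(t - 10)² + 18/(t - 10)³


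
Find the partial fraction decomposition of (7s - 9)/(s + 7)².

(7s - 9) = P(s + 7) + Q. At s = -7: Q = 7·(-7) - 9 = -58. Coeff of s: P = 7
Result: 7/(s + 7) - 58/(s + 7)²


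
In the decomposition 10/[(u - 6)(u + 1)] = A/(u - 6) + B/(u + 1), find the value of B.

Cover-up at u = -1: B = 10/(-1 - 6) = -10/7


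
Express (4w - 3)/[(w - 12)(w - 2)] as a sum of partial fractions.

At w=12: A = (4·12 - 3)/(12 - 2) = 9/2. At w=2: B = (4·2 - 3)/(2 - 12) = -1/2
Result: (9/2)/(w - 12) - (1/2)/(w - 2)


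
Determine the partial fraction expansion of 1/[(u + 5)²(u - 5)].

Cover-up at u=5: C = 1/(5 + 5)² = 1/100. Cover-up at u=-5: B = 1/(-5 - 5) = -1/10. Comparing u² coeff: A = -C = -1/100
Result: (-1/100)/(u + 5) - (1/10)/(u + 5)² + (1/100)/(u - 5)


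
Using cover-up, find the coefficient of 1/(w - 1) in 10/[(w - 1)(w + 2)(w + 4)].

Cover (w - 1), set w=1: 10/[(1 + 2)(1 + 4)] = 2/3


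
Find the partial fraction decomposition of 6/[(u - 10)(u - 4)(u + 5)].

Using cover-up method: P = 1/15, Q = -1/9, R = 2/45
Result: (1/15)/(u - 10) - (1/9)/(u - 4) + (2/45)/(u + 5)


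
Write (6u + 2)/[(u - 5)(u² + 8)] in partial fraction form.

At u=5: A = (6·5 + 2)/(5² + 8) = 32/33. B = -A = -32/33, C = 6 - 5·A = 38/33
Result: (32/33)/(u - 5) - ((32/33)u - 38/33)/(u² + 8)


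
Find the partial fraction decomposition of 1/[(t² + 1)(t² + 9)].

Coefficient matching gives α = γ = 0, β = 1/(9-1) = 1/8, δ = -β = -1/8
Result: (1/8)/(t² + 1) - (1/8)/(t² + 9)


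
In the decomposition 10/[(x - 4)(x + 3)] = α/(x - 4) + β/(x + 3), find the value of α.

Cover-up at x = 4: α = 10/(4 + 3) = 10/7


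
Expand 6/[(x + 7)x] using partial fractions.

6/(x + 7)x = α/(x + 7) + β/x. α = 6/(-7 - 0) = -6/7, β = 6/(0 + 7) = 6/7
Result: (-6/7)/(x + 7) + (6/7)/x


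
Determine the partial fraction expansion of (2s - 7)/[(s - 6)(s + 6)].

At s=6: P = (2·6 - 7)/(6 + 6) = 5/12. At s=-6: Q = (2·(-6) - 7)/(-6 - 6) = 19/12
Result: (5/12)/(s - 6) + (19/12)/(s + 6)


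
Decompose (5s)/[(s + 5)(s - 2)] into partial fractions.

At s=-5: α = (5·(-5) + 0)/(-5 - 2) = 25/7. At s=2: β = (5·2 + 0)/(2 + 5) = 10/7
Result: (25/7)/(s + 5) + (10/7)/(s - 2)


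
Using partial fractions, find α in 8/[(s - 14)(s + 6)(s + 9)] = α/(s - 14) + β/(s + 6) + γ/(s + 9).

Cover-up at s = 14: α = 8/[(14 + 6)(14 + 9)] = 8/[(20)(23)] = 8/460 = 2/115


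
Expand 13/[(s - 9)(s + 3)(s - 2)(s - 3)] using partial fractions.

Using Heaviside cover-up: (13/504)/(s - 9) - (13/360)/(s + 3) + (13/35)/(s - 2) - (13/36)/(s - 3)


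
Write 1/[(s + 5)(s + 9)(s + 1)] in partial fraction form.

Using cover-up method: P = -1/16, Q = 1/32, R = 1/32
Result: (-1/16)/(s + 5) + (1/32)/(s + 9) + (1/32)/(s + 1)


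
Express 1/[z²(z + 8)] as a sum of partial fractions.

Cover-up at z=-8: R = 1/(-8 - 0)² = 1/64. Cover-up at z=0: Q = 1/(0 + 8) = 1/8. Comparing z² coeff: P = -R = -1/64
Result: (-1/64)/z + (1/8)/z² + (1/64)/(z + 8)


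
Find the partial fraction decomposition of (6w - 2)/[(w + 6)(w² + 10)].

At w=-6: P = (6·(-6) - 2)/((-6)² + 10) = -19/23. Q = -P = 19/23, R = 6 - (-6)·P = 24/23
Result: (-19/23)/(w + 6) + ((19/23)w + 24/23)/(w² + 10)


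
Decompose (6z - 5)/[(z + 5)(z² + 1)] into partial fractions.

At z=-5: A = (6·(-5) - 5)/((-5)² + 1) = -35/26. B = -A = 35/26, C = 6 - (-5)·A = -19/26
Result: (-35/26)/(z + 5) + ((35/26)z - 19/26)/(z² + 1)


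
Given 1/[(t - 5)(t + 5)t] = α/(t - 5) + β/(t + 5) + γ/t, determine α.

Cover-up at t = 5: α = 1/[(5 + 5)(5 - 0)] = 1/[(10)(5)] = 1/50


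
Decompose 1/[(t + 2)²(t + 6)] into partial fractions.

Cover-up at t=-6: γ = 1/(-6 + 2)² = 1/16. Cover-up at t=-2: β = 1/(-2 + 6) = 1/4. Comparing t² coeff: α = -γ = -1/16
Result: (-1/16)/(t + 2) + (1/4)/(t + 2)² + (1/16)/(t + 6)


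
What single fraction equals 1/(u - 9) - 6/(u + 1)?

Common denominator (u - 9)(u + 1). Numerator: 1(u + 1) - 6(u - 9) = (u + 1) - (6u - 54) = -5u + 55
Result: (-5u + 55)/[(u - 9)(u + 1)]


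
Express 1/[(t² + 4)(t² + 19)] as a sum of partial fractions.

Coefficient matching gives P = R = 0, Q = 1/(19-4) = 1/15, S = -Q = -1/15
Result: (1/15)/(t² + 4) - (1/15)/(t² + 19)


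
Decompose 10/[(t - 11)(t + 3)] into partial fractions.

10/(t - 11)(t + 3) = A/(t - 11) + B/(t + 3). A = 10/(11 + 3) = 5/7, B = 10/(-3 - 11) = -5/7
Result: (5/7)/(t - 11) - (5/7)/(t + 3)


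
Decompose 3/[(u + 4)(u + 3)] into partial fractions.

3/(u + 4)(u + 3) = P/(u + 4) + Q/(u + 3). P = 3/(-4 + 3) = -3, Q = 3/(-3 + 4) = 3
Result: -3/(u + 4) + 3/(u + 3)


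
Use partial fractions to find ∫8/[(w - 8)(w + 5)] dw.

Decompose: 8/[(w - 8)(w + 5)] = (8/13)/(w - 8) - (8/13)/(w + 5). Integrate each term: (8/13) ln|(w - 8)| - (8/13) ln|(w + 5)| + C


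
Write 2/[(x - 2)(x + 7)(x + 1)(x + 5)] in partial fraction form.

Using Heaviside cover-up: (2/189)/(x - 2) - (1/54)/(x + 7) - (1/36)/(x + 1) + (1/28)/(x + 5)


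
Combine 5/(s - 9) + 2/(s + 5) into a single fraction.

Common denominator (s - 9)(s + 5). Numerator: 5(s + 5) + 2(s - 9) = (5s + 25) + (2s - 18) = 7s + 7
Result: (7s + 7)/[(s - 9)(s + 5)]


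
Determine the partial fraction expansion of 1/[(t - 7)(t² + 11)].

Cover-up at t = 7: P = 1/(7² + 11) = 1/60. Then Q = -P = -1/60, R = -P·(0 + 7) = -7/60
Result: (1/60)/(t - 7) - ((1/60)t + 7/60)/(t² + 11)


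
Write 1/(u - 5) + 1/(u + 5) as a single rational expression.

Common denominator (u - 5)(u + 5). Numerator: 1(u + 5) + 1(u - 5) = (u + 5) + (u - 5) = 2u
Result: (2u)/[(u - 5)(u + 5)]


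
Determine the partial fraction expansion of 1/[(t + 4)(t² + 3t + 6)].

Cover-up at t = -4: P = 1/((-4)² + 3·(-4) + 6) = 1/10. Then Q = -P = -1/10, R = -P·(3 - 4) = 1/10
Result: (1/10)/(t + 4) - ((1/10)t - 1/10)/(t² + 3t + 6)


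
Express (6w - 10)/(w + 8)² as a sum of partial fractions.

(6w - 10) = A(w + 8) + B. At w = -8: B = 6·(-8) - 10 = -58. Coeff of w: A = 6
Result: 6/(w + 8) - 58/(w + 8)²


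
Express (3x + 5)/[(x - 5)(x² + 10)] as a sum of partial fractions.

At x=5: P = (3·5 + 5)/(5² + 10) = 4/7. Q = -P = -4/7, R = 3 - 5·P = 1/7
Result: (4/7)/(x - 5) - ((4/7)x - 1/7)/(x² + 10)


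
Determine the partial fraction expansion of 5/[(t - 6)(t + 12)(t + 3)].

Using cover-up method: A = 5/162, B = 5/162, C = -5/81
Result: (5/162)/(t - 6) + (5/162)/(t + 12) - (5/81)/(t + 3)


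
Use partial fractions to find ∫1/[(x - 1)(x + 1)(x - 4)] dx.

Cover-up: α = -1/6, β = 1/10, γ = 1/15. Decomposition: (-1/6)/(x - 1) + (1/10)/(x + 1) + (1/15)/(x - 4). Integrate each term: (-1/6) ln|(x - 1)| + (1/10) ln|(x + 1)| + (1/15) ln|(x - 4)| + C


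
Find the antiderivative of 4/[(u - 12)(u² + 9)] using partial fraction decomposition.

Cover-up at u=12: P = 4/(12²+9) = 4/153. Coeff matching: Q = -4/153, R = -16/51. Decomposition: (4/153)/(u - 12) - ((4/153)u + 16/51)/(u² + 9). Integrate: linear → ln, quadratic → (1/2)ln + arctan: (4/153) ln|(u - 12)| - (2/153) ln(u² + 9) - (16/153) arctan(u/3) + C


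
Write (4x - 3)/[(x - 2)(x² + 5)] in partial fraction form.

At x=2: P = (4·2 - 3)/(2² + 5) = 5/9. Q = -P = -5/9, R = 4 - 2·P = 26/9
Result: (5/9)/(x - 2) - ((5/9)x - 26/9)/(x² + 5)


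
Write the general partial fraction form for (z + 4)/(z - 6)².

Repeated linear factor: P/(z - 6) + Q/(z - 6)²


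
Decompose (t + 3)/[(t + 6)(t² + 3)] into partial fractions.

At t=-6: α = (1·(-6) + 3)/((-6)² + 3) = -1/13. β = -α = 1/13, γ = 1 - (-6)·α = 7/13
Result: (-1/13)/(t + 6) + ((1/13)t + 7/13)/(t² + 3)


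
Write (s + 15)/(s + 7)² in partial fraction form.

(s + 15) = α(s + 7) + β. At s = -7: β = 1·(-7) + 15 = 8. Coeff of s: α = 1
Result: 1/(s + 7) + 8/(s + 7)²


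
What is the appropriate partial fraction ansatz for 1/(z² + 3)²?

Repeated quadratic factor: (Pz + Q)/(z² + 3) + (Rz + S)/(z² + 3)²


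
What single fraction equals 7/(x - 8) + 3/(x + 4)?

Common denominator (x - 8)(x + 4). Numerator: 7(x + 4) + 3(x - 8) = (7x + 28) + (3x - 24) = 10x + 4
Result: (10x + 4)/[(x - 8)(x + 4)]


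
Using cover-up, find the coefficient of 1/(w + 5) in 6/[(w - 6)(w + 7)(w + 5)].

Cover (w + 5), set w=-5: 6/[(-5 - 6)(-5 + 7)] = -3/11


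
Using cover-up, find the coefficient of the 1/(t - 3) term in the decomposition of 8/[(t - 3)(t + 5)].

Cover (t - 3), set t=3: 8/((t + 5) at t=3) = 8/(8) = 1


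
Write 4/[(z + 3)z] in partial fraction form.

4/(z + 3)z = A/(z + 3) + B/z. A = 4/(-3 - 0) = -4/3, B = 4/(0 + 3) = 4/3
Result: (-4/3)/(z + 3) + (4/3)/z


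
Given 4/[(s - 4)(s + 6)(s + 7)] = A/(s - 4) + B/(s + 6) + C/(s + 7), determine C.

Cover-up at s = -7: C = 4/[(-7 - 4)(-7 + 6)] = 4/[(-11)(-1)] = 4/11


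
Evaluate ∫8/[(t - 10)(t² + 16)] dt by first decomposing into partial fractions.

Cover-up at t=10: P = 8/(10²+16) = 2/29. Coeff matching: Q = -2/29, R = -20/29. Decomposition: (2/29)/(t - 10) - ((2/29)t + 20/29)/(t² + 16). Integrate: linear → ln, quadratic → (1/2)ln + arctan: (2/29) ln|(t - 10)| - (1/29) ln(t² + 16) - (5/29) arctan(t/4) + C


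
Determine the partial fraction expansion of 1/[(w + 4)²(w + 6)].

Cover-up at w=-6: R = 1/(-6 + 4)² = 1/4. Cover-up at w=-4: Q = 1/(-4 + 6) = 1/2. Comparing w² coeff: P = -R = -1/4
Result: (-1/4)/(w + 4) + (1/2)/(w + 4)² + (1/4)/(w + 6)


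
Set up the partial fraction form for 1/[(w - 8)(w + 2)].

Distinct linear factors: α/(w - 8) + β/(w + 2)


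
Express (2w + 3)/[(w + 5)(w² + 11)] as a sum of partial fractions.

At w=-5: α = (2·(-5) + 3)/((-5)² + 11) = -7/36. β = -α = 7/36, γ = 2 - (-5)·α = 37/36
Result: (-7/36)/(w + 5) + ((7/36)w + 37/36)/(w² + 11)


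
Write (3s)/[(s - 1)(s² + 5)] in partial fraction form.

At s=1: A = (3·1 + 0)/(1² + 5) = 1/2. B = -A = -1/2, C = 3 - 1·A = 5/2
Result: (1/2)/(s - 1) - ((1/2)s - 5/2)/(s² + 5)


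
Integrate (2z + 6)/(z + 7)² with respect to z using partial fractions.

Decompose: α = 2, β = 2·(-7) + 6 = -8, so (2z + 6)/(z + 7)² = 2/(z + 7) - 8/(z + 7)². Integrate: ∫ α/(z + 7) dz = 2 ln|(z + 7)|; ∫ β/(z + 7)² dz = 8/(z + 7). Sum: 2 ln|(z + 7)| + 8/(z + 7) + C


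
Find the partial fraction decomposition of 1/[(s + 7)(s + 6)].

1/(s + 7)(s + 6) = A/(s + 7) + B/(s + 6). A = 1/(-7 + 6) = -1, B = 1/(-6 + 7) = 1
Result: -1/(s + 7) + 1/(s + 6)


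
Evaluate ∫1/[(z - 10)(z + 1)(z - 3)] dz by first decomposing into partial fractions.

Cover-up: A = 1/77, B = 1/44, C = -1/28. Decomposition: (1/77)/(z - 10) + (1/44)/(z + 1) - (1/28)/(z - 3). Integrate each term: (1/77) ln|(z - 10)| + (1/44) ln|(z + 1)| - (1/28) ln|(z - 3)| + C


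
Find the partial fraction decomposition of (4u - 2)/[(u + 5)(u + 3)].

At u=-5: P = (4·(-5) - 2)/(-5 + 3) = 11. At u=-3: Q = (4·(-3) - 2)/(-3 + 5) = -7
Result: 11/(u + 5) - 7/(u + 3)


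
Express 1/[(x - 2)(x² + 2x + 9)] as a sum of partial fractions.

Cover-up at x = 2: P = 1/(2² + 2·2 + 9) = 1/17. Then Q = -P = -1/17, R = -P·(2 + 2) = -4/17
Result: (1/17)/(x - 2) - ((1/17)x + 4/17)/(x² + 2x + 9)


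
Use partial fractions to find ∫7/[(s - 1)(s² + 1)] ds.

Cover-up at s=1: α = 7/(1²+1) = 7/2. Coeff matching: β = -7/2, γ = -7/2. Decomposition: (7/2)/(s - 1) - ((7/2)s + 7/2)/(s² + 1). Integrate: linear → ln, quadratic → (1/2)ln + arctan: (7/2) ln|(s - 1)| - (7/4) ln(s² + 1) - (7/2) arctan(s) + C


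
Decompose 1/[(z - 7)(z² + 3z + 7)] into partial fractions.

Cover-up at z = 7: α = 1/(7² + 3·7 + 7) = 1/77. Then β = -α = -1/77, γ = -α·(3 + 7) = -10/77
Result: (1/77)/(z - 7) - ((1/77)z + 10/77)/(z² + 3z + 7)


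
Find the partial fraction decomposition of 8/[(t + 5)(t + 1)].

8/(t + 5)(t + 1) = A/(t + 5) + B/(t + 1). A = 8/(-5 + 1) = -2, B = 8/(-1 + 5) = 2
Result: -2/(t + 5) + 2/(t + 1)


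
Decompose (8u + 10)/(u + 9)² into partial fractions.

(8u + 10) = A(u + 9) + B. At u = -9: B = 8·(-9) + 10 = -62. Coeff of u: A = 8
Result: 8/(u + 9) - 62/(u + 9)²


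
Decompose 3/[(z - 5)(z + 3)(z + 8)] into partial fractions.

Using cover-up method: A = 3/104, B = -3/40, C = 3/65
Result: (3/104)/(z - 5) - (3/40)/(z + 3) + (3/65)/(z + 8)


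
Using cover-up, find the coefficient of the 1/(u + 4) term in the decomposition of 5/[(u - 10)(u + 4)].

Cover (u + 4), set u=-4: 5/((u - 10) at u=-4) = 5/(-14) = -5/14


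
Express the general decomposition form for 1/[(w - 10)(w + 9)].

Distinct linear factors: A/(w - 10) + B/(w + 9)


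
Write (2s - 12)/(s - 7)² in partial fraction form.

(2s - 12) = P(s - 7) + Q. At s = 7: Q = 2·7 - 12 = 2. Coeff of s: P = 2
Result: 2/(s - 7) + 2/(s - 7)²


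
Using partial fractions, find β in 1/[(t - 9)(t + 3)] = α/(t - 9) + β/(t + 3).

Cover-up at t = -3: β = 1/(-3 - 9) = -1/12


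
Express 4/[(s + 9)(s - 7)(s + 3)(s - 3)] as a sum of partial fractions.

Using Heaviside cover-up: (-1/288)/(s + 9) + (1/160)/(s - 7) + (1/90)/(s + 3) - (1/72)/(s - 3)


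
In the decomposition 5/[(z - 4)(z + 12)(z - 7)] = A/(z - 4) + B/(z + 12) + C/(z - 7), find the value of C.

Cover-up at z = 7: C = 5/[(7 - 4)(7 + 12)] = 5/[(3)(19)] = 5/57


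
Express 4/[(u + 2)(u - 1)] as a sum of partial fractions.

4/(u + 2)(u - 1) = A/(u + 2) + B/(u - 1). A = 4/(-2 - 1) = -4/3, B = 4/(1 + 2) = 4/3
Result: (-4/3)/(u + 2) + (4/3)/(u - 1)


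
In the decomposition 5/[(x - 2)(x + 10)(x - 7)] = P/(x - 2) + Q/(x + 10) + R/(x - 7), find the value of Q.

Cover-up at x = -10: Q = 5/[(-10 - 2)(-10 - 7)] = 5/[(-12)(-17)] = 5/204


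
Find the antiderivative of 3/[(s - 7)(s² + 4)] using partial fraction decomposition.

Cover-up at s=7: P = 3/(7²+4) = 3/53. Coeff matching: Q = -3/53, R = -21/53. Decomposition: (3/53)/(s - 7) - ((3/53)s + 21/53)/(s² + 4). Integrate: linear → ln, quadratic → (1/2)ln + arctan: (3/53) ln|(s - 7)| - (3/106) ln(s² + 4) - (21/106) arctan(s/2) + C


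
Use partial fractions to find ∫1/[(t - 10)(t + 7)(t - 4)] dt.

Cover-up: P = 1/102, Q = 1/187, R = -1/66. Decomposition: (1/102)/(t - 10) + (1/187)/(t + 7) - (1/66)/(t - 4). Integrate each term: (1/102) ln|(t - 10)| + (1/187) ln|(t + 7)| - (1/66) ln|(t - 4)| + C


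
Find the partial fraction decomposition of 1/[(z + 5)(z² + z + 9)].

Cover-up at z = -5: A = 1/((-5)² + 1·(-5) + 9) = 1/29. Then B = -A = -1/29, C = -A·(1 - 5) = 4/29
Result: (1/29)/(z + 5) - ((1/29)z - 4/29)/(z² + z + 9)


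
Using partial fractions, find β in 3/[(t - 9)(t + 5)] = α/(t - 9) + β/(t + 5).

Cover-up at t = -5: β = 3/(-5 - 9) = -3/14


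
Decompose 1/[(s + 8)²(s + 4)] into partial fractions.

Cover-up at s=-4: C = 1/(-4 + 8)² = 1/16. Cover-up at s=-8: B = 1/(-8 + 4) = -1/4. Comparing s² coeff: A = -C = -1/16
Result: (-1/16)/(s + 8) - (1/4)/(s + 8)² + (1/16)/(s + 4)


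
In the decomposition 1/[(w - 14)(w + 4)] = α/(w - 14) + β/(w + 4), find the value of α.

Cover-up at w = 14: α = 1/(14 + 4) = 1/18


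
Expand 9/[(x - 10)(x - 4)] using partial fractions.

9/(x - 10)(x - 4) = α/(x - 10) + β/(x - 4). α = 9/(10 - 4) = 3/2, β = 9/(4 - 10) = -3/2
Result: (3/2)/(x - 10) - (3/2)/(x - 4)


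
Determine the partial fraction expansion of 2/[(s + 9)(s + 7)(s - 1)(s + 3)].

Using Heaviside cover-up: (-1/60)/(s + 9) + (1/32)/(s + 7) + (1/160)/(s - 1) - (1/48)/(s + 3)


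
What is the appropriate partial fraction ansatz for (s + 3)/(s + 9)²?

Repeated linear factor: P/(s + 9) + Q/(s + 9)²


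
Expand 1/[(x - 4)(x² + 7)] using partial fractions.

Cover-up at x = 4: α = 1/(4² + 7) = 1/23. Then β = -α = -1/23, γ = -α·(0 + 4) = -4/23
Result: (1/23)/(x - 4) - ((1/23)x + 4/23)/(x² + 7)


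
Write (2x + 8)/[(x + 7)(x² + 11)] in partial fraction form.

At x=-7: α = (2·(-7) + 8)/((-7)² + 11) = -1/10. β = -α = 1/10, γ = 2 - (-7)·α = 13/10
Result: (-1/10)/(x + 7) + ((1/10)x + 13/10)/(x² + 11)


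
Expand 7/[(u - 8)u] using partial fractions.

7/(u - 8)u = α/(u - 8) + β/u. α = 7/(8 - 0) = 7/8, β = 7/(0 - 8) = -7/8
Result: (7/8)/(u - 8) - (7/8)/u


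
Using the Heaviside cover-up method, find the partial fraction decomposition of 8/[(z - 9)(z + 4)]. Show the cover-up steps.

Cover (z - 9): set z=9, get A = 8/(9 + 4) = 8/13. Cover (z + 4): set z=-4, get B = 8/(-4 - 9) = -8/13.
Result: (8/13)/(z - 9) - (8/13)/(z + 4)


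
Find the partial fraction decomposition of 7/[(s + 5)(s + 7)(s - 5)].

Using cover-up method: α = -7/20, β = 7/24, γ = 7/120
Result: (-7/20)/(s + 5) + (7/24)/(s + 7) + (7/120)/(s - 5)


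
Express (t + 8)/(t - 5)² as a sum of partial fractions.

(t + 8) = A(t - 5) + B. At t = 5: B = 1·5 + 8 = 13. Coeff of t: A = 1
Result: 1/(t - 5) + 13/(t - 5)²


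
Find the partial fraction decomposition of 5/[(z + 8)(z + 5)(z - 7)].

Using cover-up method: A = 1/9, B = -5/36, C = 1/36
Result: (1/9)/(z + 8) - (5/36)/(z + 5) + (1/36)/(z - 7)


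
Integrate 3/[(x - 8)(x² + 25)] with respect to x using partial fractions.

Cover-up at x=8: P = 3/(8²+25) = 3/89. Coeff matching: Q = -3/89, R = -24/89. Decomposition: (3/89)/(x - 8) - ((3/89)x + 24/89)/(x² + 25). Integrate: linear → ln, quadratic → (1/2)ln + arctan: (3/89) ln|(x - 8)| - (3/178) ln(x² + 25) - (24/445) arctan(x/5) + C


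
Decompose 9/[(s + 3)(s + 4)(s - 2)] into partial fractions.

Using cover-up method: α = -9/5, β = 3/2, γ = 3/10
Result: (-9/5)/(s + 3) + (3/2)/(s + 4) + (3/10)/(s - 2)


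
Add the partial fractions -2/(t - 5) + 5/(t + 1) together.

Common denominator (t - 5)(t + 1). Numerator: -2(t + 1) + 5(t - 5) = (-2t - 2) + (5t - 25) = 3t - 27
Result: (3t - 27)/[(t - 5)(t + 1)]


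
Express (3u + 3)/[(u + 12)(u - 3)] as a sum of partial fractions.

At u=-12: P = (3·(-12) + 3)/(-12 - 3) = 11/5. At u=3: Q = (3·3 + 3)/(3 + 12) = 4/5
Result: (11/5)/(u + 12) + (4/5)/(u - 3)


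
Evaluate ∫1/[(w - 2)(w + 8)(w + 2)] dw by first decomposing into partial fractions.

Cover-up: A = 1/40, B = 1/60, C = -1/24. Decomposition: (1/40)/(w - 2) + (1/60)/(w + 8) - (1/24)/(w + 2). Integrate each term: (1/40) ln|(w - 2)| + (1/60) ln|(w + 8)| - (1/24) ln|(w + 2)| + C


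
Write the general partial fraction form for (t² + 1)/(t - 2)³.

Repeated linear factor (power 3): P/(t - 2) + Q/(t - 2)² + R/(t - 2)³


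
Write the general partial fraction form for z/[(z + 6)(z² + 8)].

Linear + irreducible quadratic: α/(z + 6) + (βz + γ)/(z² + 8)


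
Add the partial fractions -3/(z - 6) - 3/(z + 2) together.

Common denominator (z - 6)(z + 2). Numerator: -3(z + 2) - 3(z - 6) = (-3z - 6) - (3z - 18) = -6z + 12
Result: (-6z + 12)/[(z - 6)(z + 2)]


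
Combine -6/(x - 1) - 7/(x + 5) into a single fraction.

Common denominator (x - 1)(x + 5). Numerator: -6(x + 5) - 7(x - 1) = (-6x - 30) - (7x - 7) = -13x - 23
Result: (-13x - 23)/[(x - 1)(x + 5)]


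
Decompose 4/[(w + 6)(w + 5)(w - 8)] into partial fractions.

Using cover-up method: α = 2/7, β = -4/13, γ = 2/91
Result: (2/7)/(w + 6) - (4/13)/(w + 5) + (2/91)/(w - 8)


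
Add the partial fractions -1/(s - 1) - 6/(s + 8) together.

Common denominator (s - 1)(s + 8). Numerator: -1(s + 8) - 6(s - 1) = (-s - 8) - (6s - 6) = -7s - 2
Result: (-7s - 2)/[(s - 1)(s + 8)]


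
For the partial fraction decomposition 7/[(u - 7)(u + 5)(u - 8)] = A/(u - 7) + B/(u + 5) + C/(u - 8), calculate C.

Cover-up at u = 8: C = 7/[(8 - 7)(8 + 5)] = 7/[(1)(13)] = 7/13


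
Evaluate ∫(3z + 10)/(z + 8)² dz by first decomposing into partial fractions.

Decompose: α = 3, β = 3·(-8) + 10 = -14, so (3z + 10)/(z + 8)² = 3/(z + 8) - 14/(z + 8)². Integrate: ∫ α/(z + 8) dz = 3 ln|(z + 8)|; ∫ β/(z + 8)² dz = 14/(z + 8). Sum: 3 ln|(z + 8)| + 14/(z + 8) + C


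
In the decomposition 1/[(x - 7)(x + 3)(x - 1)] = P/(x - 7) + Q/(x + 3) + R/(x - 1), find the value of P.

Cover-up at x = 7: P = 1/[(7 + 3)(7 - 1)] = 1/[(10)(6)] = 1/60


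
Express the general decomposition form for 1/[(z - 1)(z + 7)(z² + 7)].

Two linear + quadratic: α/(z - 1) + β/(z + 7) + (γz + δ)/(z² + 7)


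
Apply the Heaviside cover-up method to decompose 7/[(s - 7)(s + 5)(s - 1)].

Cover (s - 7), s=7: α = 7/[(7 + 5)(7 - 1)] = 7/72. Cover (s + 5), s=-5: β = 7/[(-5 - 7)(-5 - 1)] = 7/72. Cover (s - 1), s=1: γ = 7/[(1 - 7)(1 + 5)] = -7/36.
Result: (7/72)/(s - 7) + (7/72)/(s + 5) - (7/36)/(s - 1)


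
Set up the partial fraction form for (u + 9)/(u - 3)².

Repeated linear factor: A/(u - 3) + B/(u - 3)²


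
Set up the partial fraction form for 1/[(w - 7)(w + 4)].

Distinct linear factors: α/(w - 7) + β/(w + 4)


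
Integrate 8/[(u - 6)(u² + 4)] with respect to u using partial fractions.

Cover-up at u=6: A = 8/(6²+4) = 1/5. Coeff matching: B = -1/5, C = -6/5. Decomposition: (1/5)/(u - 6) - ((1/5)u + 6/5)/(u² + 4). Integrate: linear → ln, quadratic → (1/2)ln + arctan: (1/5) ln|(u - 6)| - (1/10) ln(u² + 4) - (3/5) arctan(u/2) + C


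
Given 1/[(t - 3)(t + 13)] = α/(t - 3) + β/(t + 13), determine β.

Cover-up at t = -13: β = 1/(-13 - 3) = -1/16


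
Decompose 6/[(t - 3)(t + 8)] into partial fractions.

6/(t - 3)(t + 8) = A/(t - 3) + B/(t + 8). A = 6/(3 + 8) = 6/11, B = 6/(-8 - 3) = -6/11
Result: (6/11)/(t - 3) - (6/11)/(t + 8)


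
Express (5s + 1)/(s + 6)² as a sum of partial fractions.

(5s + 1) = A(s + 6) + B. At s = -6: B = 5·(-6) + 1 = -29. Coeff of s: A = 5
Result: 5/(s + 6) - 29/(s + 6)²


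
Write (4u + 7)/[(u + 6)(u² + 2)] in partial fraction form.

At u=-6: α = (4·(-6) + 7)/((-6)² + 2) = -17/38. β = -α = 17/38, γ = 4 - (-6)·α = 25/19
Result: (-17/38)/(u + 6) + ((17/38)u + 25/19)/(u² + 2)


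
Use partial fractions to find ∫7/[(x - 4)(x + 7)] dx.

Decompose: 7/[(x - 4)(x + 7)] = (7/11)/(x - 4) - (7/11)/(x + 7). Integrate each term: (7/11) ln|(x - 4)| - (7/11) ln|(x + 7)| + C


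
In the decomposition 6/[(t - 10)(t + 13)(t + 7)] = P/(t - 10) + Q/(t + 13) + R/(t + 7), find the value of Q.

Cover-up at t = -13: Q = 6/[(-13 - 10)(-13 + 7)] = 6/[(-23)(-6)] = 6/138 = 1/23


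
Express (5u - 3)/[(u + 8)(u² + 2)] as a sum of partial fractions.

At u=-8: A = (5·(-8) - 3)/((-8)² + 2) = -43/66. B = -A = 43/66, C = 5 - (-8)·A = -7/33
Result: (-43/66)/(u + 8) + ((43/66)u - 7/33)/(u² + 2)


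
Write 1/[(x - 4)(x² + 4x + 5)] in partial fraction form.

Cover-up at x = 4: A = 1/(4² + 4·4 + 5) = 1/37. Then B = -A = -1/37, C = -A·(4 + 4) = -8/37
Result: (1/37)/(x - 4) - ((1/37)x + 8/37)/(x² + 4x + 5)


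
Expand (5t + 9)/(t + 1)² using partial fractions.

(5t + 9) = α(t + 1) + β. At t = -1: β = 5·(-1) + 9 = 4. Coeff of t: α = 5
Result: 5/(t + 1) + 4/(t + 1)²


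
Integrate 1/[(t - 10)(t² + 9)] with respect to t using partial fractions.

Cover-up at t=10: α = 1/(10²+9) = 1/109. Coeff matching: β = -1/109, γ = -10/109. Decomposition: (1/109)/(t - 10) - ((1/109)t + 10/109)/(t² + 9). Integrate: linear → ln, quadratic → (1/2)ln + arctan: (1/109) ln|(t - 10)| - (1/218) ln(t² + 9) - (10/327) arctan(t/3) + C


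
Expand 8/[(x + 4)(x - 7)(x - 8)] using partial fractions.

Using cover-up method: α = 2/33, β = -8/11, γ = 2/3
Result: (2/33)/(x + 4) - (8/11)/(x - 7) + (2/3)/(x - 8)


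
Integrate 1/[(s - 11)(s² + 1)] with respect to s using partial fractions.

Cover-up at s=11: P = 1/(11²+1) = 1/122. Coeff matching: Q = -1/122, R = -11/122. Decomposition: (1/122)/(s - 11) - ((1/122)s + 11/122)/(s² + 1). Integrate: linear → ln, quadratic → (1/2)ln + arctan: (1/122) ln|(s - 11)| - (1/244) ln(s² + 1) - (11/122) arctan(s) + C


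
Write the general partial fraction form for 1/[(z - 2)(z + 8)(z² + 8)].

Two linear + quadratic: A/(z - 2) + B/(z + 8) + (Cz + D)/(z² + 8)


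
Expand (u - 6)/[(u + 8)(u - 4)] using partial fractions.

At u=-8: A = (1·(-8) - 6)/(-8 - 4) = 7/6. At u=4: B = (1·4 - 6)/(4 + 8) = -1/6
Result: (7/6)/(u + 8) - (1/6)/(u - 4)


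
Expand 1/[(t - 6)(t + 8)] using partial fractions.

1/(t - 6)(t + 8) = α/(t - 6) + β/(t + 8). α = 1/(6 + 8) = 1/14, β = 1/(-8 - 6) = -1/14
Result: (1/14)/(t - 6) - (1/14)/(t + 8)


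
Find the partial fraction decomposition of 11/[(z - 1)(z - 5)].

11/(z - 1)(z - 5) = A/(z - 1) + B/(z - 5). A = 11/(1 - 5) = -11/4, B = 11/(5 - 1) = 11/4
Result: (-11/4)/(z - 1) + (11/4)/(z - 5)


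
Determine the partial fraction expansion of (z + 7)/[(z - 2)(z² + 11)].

At z=2: α = (1·2 + 7)/(2² + 11) = 3/5. β = -α = -3/5, γ = 1 - 2·α = -1/5
Result: (3/5)/(z - 2) - ((3/5)z + 1/5)/(z² + 11)


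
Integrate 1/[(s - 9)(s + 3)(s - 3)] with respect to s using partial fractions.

Cover-up: P = 1/72, Q = 1/72, R = -1/36. Decomposition: (1/72)/(s - 9) + (1/72)/(s + 3) - (1/36)/(s - 3). Integrate each term: (1/72) ln|(s - 9)| + (1/72) ln|(s + 3)| - (1/36) ln|(s - 3)| + C


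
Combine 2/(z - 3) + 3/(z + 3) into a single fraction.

Common denominator (z - 3)(z + 3). Numerator: 2(z + 3) + 3(z - 3) = (2z + 6) + (3z - 9) = 5z - 3
Result: (5z - 3)/[(z - 3)(z + 3)]


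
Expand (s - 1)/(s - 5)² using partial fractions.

(s - 1) = P(s - 5) + Q. At s = 5: Q = 1·5 - 1 = 4. Coeff of s: P = 1
Result: 1/(s - 5) + 4/(s - 5)²


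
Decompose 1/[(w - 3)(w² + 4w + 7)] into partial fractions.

Cover-up at w = 3: A = 1/(3² + 4·3 + 7) = 1/28. Then B = -A = -1/28, C = -A·(4 + 3) = -1/4
Result: (1/28)/(w - 3) - ((1/28)w + 1/4)/(w² + 4w + 7)


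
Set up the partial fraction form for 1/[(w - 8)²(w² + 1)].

Repeated linear + quadratic: α/(w - 8) + β/(w - 8)² + (γw + δ)/(w² + 1)


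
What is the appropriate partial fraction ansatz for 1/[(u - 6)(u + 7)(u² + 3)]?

Two linear + quadratic: A/(u - 6) + B/(u + 7) + (Cu + D)/(u² + 3)


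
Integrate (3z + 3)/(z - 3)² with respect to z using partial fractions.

Decompose: A = 3, B = 3·3 + 3 = 12, so (3z + 3)/(z - 3)² = 3/(z - 3) + 12/(z - 3)². Integrate: ∫ A/(z - 3) dz = 3 ln|(z - 3)|; ∫ B/(z - 3)² dz = -12/(z - 3). Sum: 3 ln|(z - 3)| - 12/(z - 3) + C


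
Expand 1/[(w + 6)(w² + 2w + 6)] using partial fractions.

Cover-up at w = -6: A = 1/((-6)² + 2·(-6) + 6) = 1/30. Then B = -A = -1/30, C = -A·(2 - 6) = 2/15
Result: (1/30)/(w + 6) - ((1/30)w - 2/15)/(w² + 2w + 6)


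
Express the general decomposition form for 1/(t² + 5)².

Repeated quadratic factor: (Pt + Q)/(t² + 5) + (Rt + S)/(t² + 5)²


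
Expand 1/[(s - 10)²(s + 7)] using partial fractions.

Cover-up at s=-7: γ = 1/(-7 - 10)² = 1/289. Cover-up at s=10: β = 1/(10 + 7) = 1/17. Comparing s² coeff: α = -γ = -1/289
Result: (-1/289)/(s - 10) + (1/17)/(s - 10)² + (1/289)/(s + 7)


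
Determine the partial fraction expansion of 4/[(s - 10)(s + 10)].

4/(s - 10)(s + 10) = P/(s - 10) + Q/(s + 10). P = 4/(10 + 10) = 1/5, Q = 4/(-10 - 10) = -1/5
Result: (1/5)/(s - 10) - (1/5)/(s + 10)


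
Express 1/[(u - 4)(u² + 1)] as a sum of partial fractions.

Cover-up at u = 4: P = 1/(4² + 1) = 1/17. Then Q = -P = -1/17, R = -P·(0 + 4) = -4/17
Result: (1/17)/(u - 4) - ((1/17)u + 4/17)/(u² + 1)


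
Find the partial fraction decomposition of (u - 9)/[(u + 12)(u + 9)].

At u=-12: A = (1·(-12) - 9)/(-12 + 9) = 7. At u=-9: B = (1·(-9) - 9)/(-9 + 12) = -6
Result: 7/(u + 12) - 6/(u + 9)


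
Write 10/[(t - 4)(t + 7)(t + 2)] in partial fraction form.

Using cover-up method: α = 5/33, β = 2/11, γ = -1/3
Result: (5/33)/(t - 4) + (2/11)/(t + 7) - (1/3)/(t + 2)


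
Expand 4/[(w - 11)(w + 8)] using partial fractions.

4/(w - 11)(w + 8) = α/(w - 11) + β/(w + 8). α = 4/(11 + 8) = 4/19, β = 4/(-8 - 11) = -4/19
Result: (4/19)/(w - 11) - (4/19)/(w + 8)


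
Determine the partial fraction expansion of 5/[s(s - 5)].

5/s(s - 5) = A/s + B/(s - 5). A = 5/(0 - 5) = -1, B = 5/(5 - 0) = 1
Result: -1/s + 1/(s - 5)


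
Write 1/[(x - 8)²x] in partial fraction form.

Cover-up at x=0: R = 1/(0 - 8)² = 1/64. Cover-up at x=8: Q = 1/(8 - 0) = 1/8. Comparing x² coeff: P = -R = -1/64
Result: (-1/64)/(x - 8) + (1/8)/(x - 8)² + (1/64)/x


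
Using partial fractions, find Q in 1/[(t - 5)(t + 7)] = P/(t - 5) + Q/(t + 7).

Cover-up at t = -7: Q = 1/(-7 - 5) = -1/12


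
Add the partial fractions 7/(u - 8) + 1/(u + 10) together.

Common denominator (u - 8)(u + 10). Numerator: 7(u + 10) + 1(u - 8) = (7u + 70) + (u - 8) = 8u + 62
Result: (8u + 62)/[(u - 8)(u + 10)]


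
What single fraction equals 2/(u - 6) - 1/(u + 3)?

Common denominator (u - 6)(u + 3). Numerator: 2(u + 3) - 1(u - 6) = (2u + 6) - (u - 6) = u + 12
Result: (u + 12)/[(u - 6)(u + 3)]


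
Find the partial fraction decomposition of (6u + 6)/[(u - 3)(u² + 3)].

At u=3: A = (6·3 + 6)/(3² + 3) = 2. B = -A = -2, C = 6 - 3·A = 0
Result: 2/(u - 3) - (2u)/(u² + 3)


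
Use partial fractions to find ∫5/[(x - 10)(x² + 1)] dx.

Cover-up at x=10: A = 5/(10²+1) = 5/101. Coeff matching: B = -5/101, C = -50/101. Decomposition: (5/101)/(x - 10) - ((5/101)x + 50/101)/(x² + 1). Integrate: linear → ln, quadratic → (1/2)ln + arctan: (5/101) ln|(x - 10)| - (5/202) ln(x² + 1) - (50/101) arctan(x) + C


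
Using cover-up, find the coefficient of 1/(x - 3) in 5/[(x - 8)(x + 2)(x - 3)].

Cover (x - 3), set x=3: 5/[(3 - 8)(3 + 2)] = -1/5


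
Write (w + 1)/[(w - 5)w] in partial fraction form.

At w=5: P = (1·5 + 1)/(5 - 0) = 6/5. At w=0: Q = (1·0 + 1)/(0 - 5) = -1/5
Result: (6/5)/(w - 5) - (1/5)/w


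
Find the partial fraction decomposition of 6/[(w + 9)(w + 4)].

6/(w + 9)(w + 4) = A/(w + 9) + B/(w + 4). A = 6/(-9 + 4) = -6/5, B = 6/(-4 + 9) = 6/5
Result: (-6/5)/(w + 9) + (6/5)/(w + 4)


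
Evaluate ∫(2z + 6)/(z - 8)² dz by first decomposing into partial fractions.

Decompose: A = 2, B = 2·8 + 6 = 22, so (2z + 6)/(z - 8)² = 2/(z - 8) + 22/(z - 8)². Integrate: ∫ A/(z - 8) dz = 2 ln|(z - 8)|; ∫ B/(z - 8)² dz = -22/(z - 8). Sum: 2 ln|(z - 8)| - 22/(z - 8) + C


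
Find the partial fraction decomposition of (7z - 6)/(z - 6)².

(7z - 6) = A(z - 6) + B. At z = 6: B = 7·6 - 6 = 36. Coeff of z: A = 7
Result: 7/(z - 6) + 36/(z - 6)²


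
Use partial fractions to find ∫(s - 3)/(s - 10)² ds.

Decompose: P = 1, Q = 1·10 - 3 = 7, so (s - 3)/(s - 10)² = 1/(s - 10) + 7/(s - 10)². Integrate: ∫ P/(s - 10) ds = ln|(s - 10)|; ∫ Q/(s - 10)² ds = -7/(s - 10). Sum: ln|(s - 10)| - 7/(s - 10) + C


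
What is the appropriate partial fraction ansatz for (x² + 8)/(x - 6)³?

Repeated linear factor (power 3): A/(x - 6) + B/(x - 6)² + C/(x - 6)³


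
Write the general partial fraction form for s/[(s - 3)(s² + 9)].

Linear + irreducible quadratic: A/(s - 3) + (Bs + C)/(s² + 9)


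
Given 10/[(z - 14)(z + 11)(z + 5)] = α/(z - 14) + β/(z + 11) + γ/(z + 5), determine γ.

Cover-up at z = -5: γ = 10/[(-5 - 14)(-5 + 11)] = 10/[(-19)(6)] = -10/114 = -5/57


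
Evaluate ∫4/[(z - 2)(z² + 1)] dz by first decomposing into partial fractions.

Cover-up at z=2: α = 4/(2²+1) = 4/5. Coeff matching: β = -4/5, γ = -8/5. Decomposition: (4/5)/(z - 2) - ((4/5)z + 8/5)/(z² + 1). Integrate: linear → ln, quadratic → (1/2)ln + arctan: (4/5) ln|(z - 2)| - (2/5) ln(z² + 1) - (8/5) arctan(z) + C


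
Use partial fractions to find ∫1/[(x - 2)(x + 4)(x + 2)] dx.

Cover-up: α = 1/24, β = 1/12, γ = -1/8. Decomposition: (1/24)/(x - 2) + (1/12)/(x + 4) - (1/8)/(x + 2). Integrate each term: (1/24) ln|(x - 2)| + (1/12) ln|(x + 4)| - (1/8) ln|(x + 2)| + C
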